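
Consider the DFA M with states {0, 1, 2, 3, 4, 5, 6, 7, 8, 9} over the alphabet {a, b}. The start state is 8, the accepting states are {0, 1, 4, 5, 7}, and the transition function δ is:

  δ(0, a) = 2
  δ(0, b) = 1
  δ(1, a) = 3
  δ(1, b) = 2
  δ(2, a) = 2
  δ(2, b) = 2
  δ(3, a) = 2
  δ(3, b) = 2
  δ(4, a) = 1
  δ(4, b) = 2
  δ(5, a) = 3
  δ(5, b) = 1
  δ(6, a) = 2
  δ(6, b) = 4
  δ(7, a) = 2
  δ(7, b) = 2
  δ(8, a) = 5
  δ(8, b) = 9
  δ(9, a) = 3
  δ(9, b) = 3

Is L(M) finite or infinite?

The useful states (reachable from 8 and able to reach an accepting state) are {1, 5, 8}.
Restricted to these states the transition graph has no cycle, so every accepting path has bounded length and L is finite.

finite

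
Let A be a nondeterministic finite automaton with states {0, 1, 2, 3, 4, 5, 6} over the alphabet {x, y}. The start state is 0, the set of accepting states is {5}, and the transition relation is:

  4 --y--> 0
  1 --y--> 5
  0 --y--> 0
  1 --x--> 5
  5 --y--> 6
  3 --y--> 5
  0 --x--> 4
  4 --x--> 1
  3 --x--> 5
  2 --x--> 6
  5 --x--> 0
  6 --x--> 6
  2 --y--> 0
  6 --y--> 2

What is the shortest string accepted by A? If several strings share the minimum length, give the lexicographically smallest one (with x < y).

A breadth-first search from 0 reaches an accepting state first via the path 0 → 4 → 1 → 5 on input xxx.
No string of length < 3 is accepted (BFS exhausts all shorter strings without reaching an accepting state), and xxx is the lexicographically least accepting string of length 3.

xxx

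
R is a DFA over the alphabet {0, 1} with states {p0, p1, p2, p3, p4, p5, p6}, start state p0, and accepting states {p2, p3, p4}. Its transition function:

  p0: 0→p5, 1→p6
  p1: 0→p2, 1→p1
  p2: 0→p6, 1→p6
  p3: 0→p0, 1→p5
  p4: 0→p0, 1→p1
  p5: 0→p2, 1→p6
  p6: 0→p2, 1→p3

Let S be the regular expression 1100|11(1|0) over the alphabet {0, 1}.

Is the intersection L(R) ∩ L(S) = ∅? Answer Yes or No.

Yes

Converting the expression S to a DFA (subset construction, then merging equivalent states) gives the minimal DFA with states {s0, s1, s2, s3, s4, s5}, start state s0, accepting states {s4, s5} and transitions s0: 0→s1, 1→s2; s1: 0→s1, 1→s1; s2: 0→s1, 1→s3; s3: 0→s4, 1→s5; s4: 0→s5, 1→s1; s5: 0→s1, 1→s1.
Exploring the product automaton R × S from the start pair (p0, s0), following both machines on each input symbol, reaches 10 state pairs: (p0, s0), (p5, s1), (p6, s2), (p2, s1), (p6, s1), (p3, s3), (p3, s1), (p0, s4), (p5, s5), (p0, s1).
R accepts in {p2, p3, p4} and S accepts in {s4, s5}; no reachable pair has both components accepting, so no string drives both machines to acceptance simultaneously and L(R) ∩ L(S) = ∅.
So no string is accepted by both, and the intersection is empty.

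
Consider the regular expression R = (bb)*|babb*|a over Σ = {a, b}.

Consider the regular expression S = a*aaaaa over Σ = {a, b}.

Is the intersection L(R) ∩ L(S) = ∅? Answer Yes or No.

Converting the expression R to a DFA (subset construction, then merging equivalent states) gives the minimal DFA with states {r0, r1, r2, r3, r4, r5, r6, r7}, start state r0, accepting states {r0, r1, r5, r6} and transitions r0: a→r1, b→r2; r1: a→r3, b→r3; r2: a→r4, b→r5; r3: a→r3, b→r3; r4: a→r3, b→r6; r5: a→r3, b→r7; r6: a→r3, b→r6; r7: a→r3, b→r5.
Converting the expression S to a DFA (subset construction, then merging equivalent states) gives the minimal DFA with states {s0, s1, s2, s3, s4, s5, s6}, start state s0, accepting states {s6} and transitions s0: a→s1, b→s2; s1: a→s3, b→s2; s2: a→s2, b→s2; s3: a→s4, b→s2; s4: a→s5, b→s2; s5: a→s6, b→s2; s6: a→s6, b→s2.
Exploring the product automaton R × S from the start pair (r0, s0), following both machines on each input symbol, reaches 12 state pairs: (r0, s0), (r1, s1), (r2, s2), (r3, s3), (r3, s2), (r4, s2), (r5, s2), (r3, s4), (r6, s2), (r7, s2), (r3, s5), (r3, s6).
R accepts in {r0, r1, r5, r6} and S accepts in {s6}; no reachable pair has both components accepting, so no string drives both machines to acceptance simultaneously and L(R) ∩ L(S) = ∅.
So no string is accepted by both, and the intersection is empty.

Yes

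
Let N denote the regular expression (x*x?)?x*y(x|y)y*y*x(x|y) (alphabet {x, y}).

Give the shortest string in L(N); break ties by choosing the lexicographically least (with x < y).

By inspection of the expression, no string of length less than 4 matches, and yxxx is the lexicographically first match of length 4.

yxxx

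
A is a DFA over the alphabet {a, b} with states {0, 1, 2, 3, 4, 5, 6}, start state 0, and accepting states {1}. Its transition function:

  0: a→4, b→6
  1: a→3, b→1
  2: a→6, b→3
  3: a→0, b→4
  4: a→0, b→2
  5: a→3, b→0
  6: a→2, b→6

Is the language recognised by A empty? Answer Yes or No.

Yes

The states reachable from the start state are {0, 2, 3, 4, 6}.
None of the accepting states {1} is reachable, so no string is accepted and L(A) = ∅.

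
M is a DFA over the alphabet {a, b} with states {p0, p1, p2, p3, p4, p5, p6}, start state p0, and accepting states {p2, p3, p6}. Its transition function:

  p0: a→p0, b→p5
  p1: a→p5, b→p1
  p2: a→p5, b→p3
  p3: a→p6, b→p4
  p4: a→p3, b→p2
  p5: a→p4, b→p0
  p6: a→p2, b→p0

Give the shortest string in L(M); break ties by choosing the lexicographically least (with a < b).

A breadth-first search from p0 reaches an accepting state first via the path p0 → p5 → p4 → p3 on input baa.
No string of length < 3 is accepted (BFS exhausts all shorter strings without reaching an accepting state), and baa is the lexicographically least accepting string of length 3.

baa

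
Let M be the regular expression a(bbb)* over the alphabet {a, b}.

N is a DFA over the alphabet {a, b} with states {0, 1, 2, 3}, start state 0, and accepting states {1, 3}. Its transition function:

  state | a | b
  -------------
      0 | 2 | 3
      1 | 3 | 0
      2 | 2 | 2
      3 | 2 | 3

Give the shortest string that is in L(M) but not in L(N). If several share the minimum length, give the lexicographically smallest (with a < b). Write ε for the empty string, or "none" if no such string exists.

The string a is accepted by M but not by N.
No shorter string lies in the difference, and a is the lexicographically first length-1 string in L(M) \ L(N).

a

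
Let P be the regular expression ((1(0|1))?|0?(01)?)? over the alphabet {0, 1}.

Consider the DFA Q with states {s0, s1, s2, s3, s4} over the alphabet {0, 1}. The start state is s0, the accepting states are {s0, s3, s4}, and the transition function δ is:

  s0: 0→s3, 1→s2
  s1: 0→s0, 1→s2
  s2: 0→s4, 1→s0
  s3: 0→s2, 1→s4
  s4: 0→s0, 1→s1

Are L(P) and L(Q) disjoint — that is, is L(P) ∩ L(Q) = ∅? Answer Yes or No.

No

The empty string ε is accepted by both P and Q.
Hence L(P) ∩ L(Q) ≠ ∅.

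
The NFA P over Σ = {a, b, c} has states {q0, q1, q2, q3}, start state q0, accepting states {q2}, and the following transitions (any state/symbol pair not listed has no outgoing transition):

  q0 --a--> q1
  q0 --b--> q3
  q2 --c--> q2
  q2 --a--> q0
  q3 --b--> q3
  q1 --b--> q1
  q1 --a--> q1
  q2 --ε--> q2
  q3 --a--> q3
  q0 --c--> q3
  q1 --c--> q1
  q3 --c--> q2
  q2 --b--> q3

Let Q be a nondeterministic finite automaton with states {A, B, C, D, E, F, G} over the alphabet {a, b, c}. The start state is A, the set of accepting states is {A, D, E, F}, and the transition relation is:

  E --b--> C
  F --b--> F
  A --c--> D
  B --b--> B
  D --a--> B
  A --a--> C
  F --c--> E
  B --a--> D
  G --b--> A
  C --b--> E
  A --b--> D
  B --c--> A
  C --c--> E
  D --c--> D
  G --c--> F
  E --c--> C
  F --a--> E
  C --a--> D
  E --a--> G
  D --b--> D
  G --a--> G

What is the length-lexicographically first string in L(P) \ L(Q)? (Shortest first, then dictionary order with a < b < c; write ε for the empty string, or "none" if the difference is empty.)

The string bacabc is accepted by P but not by Q.
No shorter string lies in the difference, and bacabc is the lexicographically first length-6 string in L(P) \ L(Q).

bacabc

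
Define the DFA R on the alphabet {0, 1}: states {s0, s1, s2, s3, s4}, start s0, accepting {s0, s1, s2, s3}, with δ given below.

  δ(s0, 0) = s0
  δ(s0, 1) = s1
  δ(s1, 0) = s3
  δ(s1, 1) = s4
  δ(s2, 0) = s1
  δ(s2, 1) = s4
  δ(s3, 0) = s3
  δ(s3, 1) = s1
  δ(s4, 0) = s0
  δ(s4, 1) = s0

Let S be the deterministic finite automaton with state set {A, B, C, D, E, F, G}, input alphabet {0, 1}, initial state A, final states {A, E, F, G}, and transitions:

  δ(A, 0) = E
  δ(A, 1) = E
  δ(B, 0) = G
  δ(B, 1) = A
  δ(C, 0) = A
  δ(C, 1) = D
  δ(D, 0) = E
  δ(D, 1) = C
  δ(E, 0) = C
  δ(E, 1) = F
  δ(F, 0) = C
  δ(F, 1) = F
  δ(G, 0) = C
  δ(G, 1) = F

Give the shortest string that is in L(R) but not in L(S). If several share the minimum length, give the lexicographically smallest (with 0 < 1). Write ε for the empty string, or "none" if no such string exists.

The string 00 is accepted by R but not by S.
No shorter string lies in the difference, and 00 is the lexicographically first length-2 string in L(R) \ L(S).

00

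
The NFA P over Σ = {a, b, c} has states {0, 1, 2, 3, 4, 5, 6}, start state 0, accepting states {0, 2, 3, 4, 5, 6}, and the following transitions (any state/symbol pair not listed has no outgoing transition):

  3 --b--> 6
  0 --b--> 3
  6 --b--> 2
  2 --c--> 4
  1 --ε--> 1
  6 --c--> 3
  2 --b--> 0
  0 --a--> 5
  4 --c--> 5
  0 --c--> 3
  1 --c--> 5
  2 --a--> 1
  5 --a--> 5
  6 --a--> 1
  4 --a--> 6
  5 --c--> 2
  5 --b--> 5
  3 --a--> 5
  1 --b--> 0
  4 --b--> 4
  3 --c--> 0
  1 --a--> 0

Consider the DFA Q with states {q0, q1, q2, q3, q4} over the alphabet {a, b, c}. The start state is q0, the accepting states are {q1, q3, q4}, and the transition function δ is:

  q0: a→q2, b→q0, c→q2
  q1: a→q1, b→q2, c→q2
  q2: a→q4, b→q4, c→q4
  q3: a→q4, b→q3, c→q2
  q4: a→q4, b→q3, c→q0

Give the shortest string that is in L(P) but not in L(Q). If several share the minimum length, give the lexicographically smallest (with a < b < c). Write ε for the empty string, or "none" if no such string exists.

ε

The empty string ε is accepted by P but not by Q.
Since ε is the unique shortest string, it is the required witness.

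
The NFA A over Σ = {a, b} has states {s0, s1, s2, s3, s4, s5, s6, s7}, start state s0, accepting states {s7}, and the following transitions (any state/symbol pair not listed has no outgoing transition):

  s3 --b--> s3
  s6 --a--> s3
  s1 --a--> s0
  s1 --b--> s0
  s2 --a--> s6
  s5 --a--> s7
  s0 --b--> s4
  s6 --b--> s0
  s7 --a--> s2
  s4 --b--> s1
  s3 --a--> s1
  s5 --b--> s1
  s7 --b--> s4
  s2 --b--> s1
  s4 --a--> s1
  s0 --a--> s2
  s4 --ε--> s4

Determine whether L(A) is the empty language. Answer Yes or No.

Yes

The states reachable from the start state are {s0, s1, s2, s3, s4, s6}.
None of the accepting states {s7} is reachable, so no string is accepted and L(A) = ∅.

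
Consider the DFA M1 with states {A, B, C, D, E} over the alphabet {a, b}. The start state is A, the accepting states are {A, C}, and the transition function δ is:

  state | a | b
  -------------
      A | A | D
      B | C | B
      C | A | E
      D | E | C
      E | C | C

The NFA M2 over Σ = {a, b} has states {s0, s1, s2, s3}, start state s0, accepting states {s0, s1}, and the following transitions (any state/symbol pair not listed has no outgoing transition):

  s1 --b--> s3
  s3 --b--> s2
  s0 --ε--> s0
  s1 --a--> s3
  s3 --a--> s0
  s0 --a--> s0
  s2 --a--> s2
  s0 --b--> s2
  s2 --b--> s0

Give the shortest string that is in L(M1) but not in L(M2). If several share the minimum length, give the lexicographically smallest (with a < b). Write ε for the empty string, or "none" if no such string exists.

The string baa is accepted by M1 but not by M2.
No shorter string lies in the difference, and baa is the lexicographically first length-3 string in L(M1) \ L(M2).

baa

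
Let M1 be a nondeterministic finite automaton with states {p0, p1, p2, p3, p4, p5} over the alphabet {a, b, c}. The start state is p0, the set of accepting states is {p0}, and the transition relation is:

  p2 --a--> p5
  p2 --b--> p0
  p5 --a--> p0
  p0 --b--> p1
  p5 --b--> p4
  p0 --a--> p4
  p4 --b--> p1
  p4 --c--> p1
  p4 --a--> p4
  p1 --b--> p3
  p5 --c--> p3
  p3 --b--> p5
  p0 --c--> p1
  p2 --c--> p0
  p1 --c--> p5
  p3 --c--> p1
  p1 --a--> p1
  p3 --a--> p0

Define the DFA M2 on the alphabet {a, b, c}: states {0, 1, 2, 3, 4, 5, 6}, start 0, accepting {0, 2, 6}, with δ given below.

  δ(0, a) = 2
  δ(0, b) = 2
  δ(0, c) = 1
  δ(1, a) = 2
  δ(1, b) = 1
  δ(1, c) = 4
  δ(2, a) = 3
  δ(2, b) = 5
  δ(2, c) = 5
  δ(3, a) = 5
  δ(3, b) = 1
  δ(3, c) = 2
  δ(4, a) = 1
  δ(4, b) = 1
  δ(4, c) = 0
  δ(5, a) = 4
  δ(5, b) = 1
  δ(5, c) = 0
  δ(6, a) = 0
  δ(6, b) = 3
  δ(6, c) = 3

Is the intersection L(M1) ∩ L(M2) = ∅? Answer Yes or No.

No

The empty string ε is accepted by both M1 and M2.
Hence L(M1) ∩ L(M2) ≠ ∅.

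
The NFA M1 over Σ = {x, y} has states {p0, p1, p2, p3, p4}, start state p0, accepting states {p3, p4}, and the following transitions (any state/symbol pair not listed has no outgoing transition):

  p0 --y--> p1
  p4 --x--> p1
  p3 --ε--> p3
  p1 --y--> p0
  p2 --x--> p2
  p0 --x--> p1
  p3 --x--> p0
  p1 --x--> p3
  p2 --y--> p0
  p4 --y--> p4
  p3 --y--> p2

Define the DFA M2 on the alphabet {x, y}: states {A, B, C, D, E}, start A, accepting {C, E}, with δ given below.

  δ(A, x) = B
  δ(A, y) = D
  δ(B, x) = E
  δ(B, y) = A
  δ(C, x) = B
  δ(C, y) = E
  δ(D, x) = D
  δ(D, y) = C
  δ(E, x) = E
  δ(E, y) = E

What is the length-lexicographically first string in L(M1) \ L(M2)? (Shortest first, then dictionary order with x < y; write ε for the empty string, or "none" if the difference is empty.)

yx

The string yx is accepted by M1 but not by M2.
No shorter string lies in the difference, and yx is the lexicographically first length-2 string in L(M1) \ L(M2).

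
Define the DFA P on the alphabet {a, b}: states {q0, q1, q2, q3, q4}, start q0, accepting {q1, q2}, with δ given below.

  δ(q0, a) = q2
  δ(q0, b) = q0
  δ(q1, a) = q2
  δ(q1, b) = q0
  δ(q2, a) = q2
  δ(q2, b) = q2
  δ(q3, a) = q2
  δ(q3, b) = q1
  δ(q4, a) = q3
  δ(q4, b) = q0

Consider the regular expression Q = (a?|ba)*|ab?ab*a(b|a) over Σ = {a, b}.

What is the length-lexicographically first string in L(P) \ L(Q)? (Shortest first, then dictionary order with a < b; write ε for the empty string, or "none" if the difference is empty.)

ab

The string ab is accepted by P but not by Q.
No shorter string lies in the difference, and ab is the lexicographically first length-2 string in L(P) \ L(Q).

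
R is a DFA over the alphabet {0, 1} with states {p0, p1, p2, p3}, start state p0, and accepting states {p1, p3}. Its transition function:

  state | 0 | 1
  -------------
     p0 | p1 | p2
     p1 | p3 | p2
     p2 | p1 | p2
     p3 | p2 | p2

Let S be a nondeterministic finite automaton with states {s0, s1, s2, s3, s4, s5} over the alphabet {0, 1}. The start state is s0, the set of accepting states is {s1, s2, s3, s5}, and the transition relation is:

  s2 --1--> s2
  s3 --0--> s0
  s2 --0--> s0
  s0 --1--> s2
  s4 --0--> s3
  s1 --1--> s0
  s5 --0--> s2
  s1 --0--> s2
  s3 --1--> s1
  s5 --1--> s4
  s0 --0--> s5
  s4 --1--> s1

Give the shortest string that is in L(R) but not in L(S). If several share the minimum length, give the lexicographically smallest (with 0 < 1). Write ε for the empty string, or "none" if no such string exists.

10

The string 10 is accepted by R but not by S.
No shorter string lies in the difference, and 10 is the lexicographically first length-2 string in L(R) \ L(S).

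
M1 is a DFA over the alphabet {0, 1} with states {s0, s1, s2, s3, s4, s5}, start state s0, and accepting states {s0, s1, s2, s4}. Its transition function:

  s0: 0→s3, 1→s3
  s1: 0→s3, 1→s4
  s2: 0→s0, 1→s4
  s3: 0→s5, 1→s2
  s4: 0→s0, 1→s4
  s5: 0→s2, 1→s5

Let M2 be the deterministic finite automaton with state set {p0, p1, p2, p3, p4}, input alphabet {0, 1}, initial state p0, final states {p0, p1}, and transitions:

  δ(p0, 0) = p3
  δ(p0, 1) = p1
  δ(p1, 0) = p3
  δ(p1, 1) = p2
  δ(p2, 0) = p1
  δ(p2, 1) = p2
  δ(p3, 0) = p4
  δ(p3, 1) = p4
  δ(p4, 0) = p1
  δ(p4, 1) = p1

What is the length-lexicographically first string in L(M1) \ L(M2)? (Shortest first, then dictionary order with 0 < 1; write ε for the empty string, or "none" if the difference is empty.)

The string 01 is accepted by M1 but not by M2.
No shorter string lies in the difference, and 01 is the lexicographically first length-2 string in L(M1) \ L(M2).

01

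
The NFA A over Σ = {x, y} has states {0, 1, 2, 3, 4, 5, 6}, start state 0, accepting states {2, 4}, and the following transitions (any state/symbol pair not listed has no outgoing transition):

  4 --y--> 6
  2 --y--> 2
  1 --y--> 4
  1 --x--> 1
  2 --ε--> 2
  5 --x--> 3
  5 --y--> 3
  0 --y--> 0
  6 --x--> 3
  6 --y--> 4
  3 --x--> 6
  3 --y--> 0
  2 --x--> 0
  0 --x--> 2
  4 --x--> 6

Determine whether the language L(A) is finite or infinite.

State 0 is reachable from the start and can reach an accepting state, and it lies on the cycle 0 → 0.
Traversing that cycle any number of times yields accepted strings of unbounded length, so the language is infinite.

infinite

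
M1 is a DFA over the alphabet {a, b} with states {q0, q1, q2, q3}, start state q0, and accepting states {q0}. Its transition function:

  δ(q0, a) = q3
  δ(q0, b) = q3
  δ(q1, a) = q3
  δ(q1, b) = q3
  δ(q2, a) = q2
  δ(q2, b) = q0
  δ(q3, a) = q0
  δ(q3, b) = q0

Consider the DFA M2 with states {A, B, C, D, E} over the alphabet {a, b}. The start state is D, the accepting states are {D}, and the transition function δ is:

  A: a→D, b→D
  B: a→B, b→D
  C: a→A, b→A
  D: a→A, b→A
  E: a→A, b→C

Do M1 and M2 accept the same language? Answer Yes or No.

Yes

Exploring the product automaton M1 × M2 from the start pair (q0, D), following both machines on each input symbol, reaches 2 state pairs: (q0, D), (q3, A).
M1 accepts in {q0} and M2 accepts in {D}. In every reachable pair the two components are either both accepting — (q0, D) — or both non-accepting, so no string is accepted by exactly one of the machines: L(M1) \ L(M2) and L(M2) \ L(M1) are both empty.
Hence every string is accepted by M1 iff it is accepted by M2, and the two languages coincide.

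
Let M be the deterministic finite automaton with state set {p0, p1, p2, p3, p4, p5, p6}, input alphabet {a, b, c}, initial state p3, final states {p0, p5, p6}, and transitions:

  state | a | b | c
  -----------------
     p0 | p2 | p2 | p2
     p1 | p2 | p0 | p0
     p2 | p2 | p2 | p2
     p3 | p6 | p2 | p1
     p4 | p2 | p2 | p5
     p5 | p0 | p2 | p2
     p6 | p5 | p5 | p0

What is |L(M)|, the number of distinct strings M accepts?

The useful subgraph on states {p0, p1, p3, p5, p6} is acyclic, so L(M) is finite; the longest accepting path visits 4 useful states, giving maximum string length 3.
Counting accepting paths from p3 by length: 1 of length 1, 5 of length 2, 2 of length 3. Total 8.

8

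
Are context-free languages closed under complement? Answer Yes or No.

CFLs are closed under union, so if they were also closed under complement they would be closed under intersection by De Morgan (L₁ ∩ L₂ is the complement of the union of the complements). But {aⁿbⁿcᵐ} ∩ {aᵐbⁿcⁿ} = {aⁿbⁿcⁿ} is not context-free although both operands are.

No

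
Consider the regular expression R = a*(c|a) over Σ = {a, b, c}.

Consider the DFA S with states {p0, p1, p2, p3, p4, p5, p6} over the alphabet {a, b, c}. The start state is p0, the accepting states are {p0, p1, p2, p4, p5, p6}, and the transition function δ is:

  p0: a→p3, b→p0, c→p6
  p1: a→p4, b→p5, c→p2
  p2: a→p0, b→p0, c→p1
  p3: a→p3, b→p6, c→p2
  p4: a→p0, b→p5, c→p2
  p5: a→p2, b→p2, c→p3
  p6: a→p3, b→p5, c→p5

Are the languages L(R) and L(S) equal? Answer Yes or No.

The string a is accepted by R but rejected by S.
So L(R) ≠ L(S).

No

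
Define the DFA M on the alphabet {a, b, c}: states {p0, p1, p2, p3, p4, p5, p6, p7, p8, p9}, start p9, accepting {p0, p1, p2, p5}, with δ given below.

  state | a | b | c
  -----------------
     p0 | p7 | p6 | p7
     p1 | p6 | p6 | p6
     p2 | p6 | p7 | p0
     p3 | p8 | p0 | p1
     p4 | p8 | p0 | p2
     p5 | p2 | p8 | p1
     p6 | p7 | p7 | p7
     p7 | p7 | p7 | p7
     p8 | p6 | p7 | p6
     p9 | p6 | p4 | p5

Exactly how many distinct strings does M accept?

The useful subgraph on states {p0, p1, p2, p4, p5, p9} is acyclic, so L(M) is finite; the longest accepting path visits 4 useful states, giving maximum string length 3.
Counting accepting paths from p9 by length: 1 of length 1, 4 of length 2, 2 of length 3. Total 7.

7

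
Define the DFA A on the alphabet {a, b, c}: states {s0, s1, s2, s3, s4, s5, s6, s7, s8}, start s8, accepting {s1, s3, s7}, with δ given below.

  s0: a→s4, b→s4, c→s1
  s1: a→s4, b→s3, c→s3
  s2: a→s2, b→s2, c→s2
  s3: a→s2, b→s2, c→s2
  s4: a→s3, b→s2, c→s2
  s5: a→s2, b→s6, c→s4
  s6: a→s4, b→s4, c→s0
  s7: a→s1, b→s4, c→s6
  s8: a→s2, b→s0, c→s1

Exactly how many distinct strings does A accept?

10

The useful subgraph on states {s0, s1, s3, s4, s8} is acyclic, so L(A) is finite; the longest accepting path visits 5 useful states, giving maximum string length 4.
Counting accepting paths from s8 by length: 1 of length 1, 3 of length 2, 5 of length 3, 1 of length 4. Total 10.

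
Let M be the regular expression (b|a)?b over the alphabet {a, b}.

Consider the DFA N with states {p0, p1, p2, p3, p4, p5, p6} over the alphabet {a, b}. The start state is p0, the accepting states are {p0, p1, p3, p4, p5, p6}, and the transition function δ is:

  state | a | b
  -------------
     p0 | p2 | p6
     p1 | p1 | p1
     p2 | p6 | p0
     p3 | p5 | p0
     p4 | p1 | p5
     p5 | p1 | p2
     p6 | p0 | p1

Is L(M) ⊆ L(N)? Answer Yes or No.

Yes

Converting the expression M to a DFA (subset construction, then merging equivalent states) gives the minimal DFA with states {m0, m1, m2, m3, m4}, start state m0, accepting states {m2, m4} and transitions m0: a→m1, b→m2; m1: a→m3, b→m4; m2: a→m3, b→m4; m3: a→m3, b→m3; m4: a→m3, b→m3.
Exploring the product automaton M × N from the start pair (m0, p0), following both machines on each input symbol, reaches 9 state pairs: (m0, p0), (m1, p2), (m2, p6), (m3, p6), (m4, p0), (m3, p0), (m4, p1), (m3, p1), (m3, p2).
M accepts in {m2, m4} and N accepts in {p0, p1, p3, p4, p5, p6}. The reachable pairs whose M-component is accepting are (m2, p6), (m4, p0), (m4, p1); in each of them the N-component is accepting too, so the product for L(M) \ L(N) (M-component accepting, N-component rejecting) has no reachable accepting pair and the difference is empty.
Hence every string in L(M) is also in L(N).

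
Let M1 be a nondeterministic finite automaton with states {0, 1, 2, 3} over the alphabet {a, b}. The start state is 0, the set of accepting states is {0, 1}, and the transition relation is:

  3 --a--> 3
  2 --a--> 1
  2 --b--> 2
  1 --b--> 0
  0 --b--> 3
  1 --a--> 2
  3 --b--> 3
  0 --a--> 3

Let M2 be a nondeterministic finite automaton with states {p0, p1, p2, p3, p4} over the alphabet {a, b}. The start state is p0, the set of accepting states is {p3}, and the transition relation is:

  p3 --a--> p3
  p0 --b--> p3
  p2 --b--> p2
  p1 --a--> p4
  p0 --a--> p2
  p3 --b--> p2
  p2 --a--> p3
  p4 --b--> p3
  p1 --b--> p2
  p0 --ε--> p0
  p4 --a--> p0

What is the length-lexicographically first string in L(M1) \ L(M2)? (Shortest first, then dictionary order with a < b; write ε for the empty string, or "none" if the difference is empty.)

ε

The empty string ε is accepted by M1 but not by M2.
Since ε is the unique shortest string, it is the required witness.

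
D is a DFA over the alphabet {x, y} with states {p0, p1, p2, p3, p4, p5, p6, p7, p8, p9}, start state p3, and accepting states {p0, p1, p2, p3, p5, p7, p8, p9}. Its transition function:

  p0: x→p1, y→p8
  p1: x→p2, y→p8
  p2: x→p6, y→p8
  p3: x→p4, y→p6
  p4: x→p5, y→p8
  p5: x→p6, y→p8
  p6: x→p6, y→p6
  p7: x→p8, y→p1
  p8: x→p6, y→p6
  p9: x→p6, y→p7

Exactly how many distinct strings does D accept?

The useful subgraph on states {p3, p4, p5, p8} is acyclic, so L(D) is finite; the longest accepting path visits 4 useful states, giving maximum string length 3.
Counting accepting paths from p3 by length: 1 of length 0, 2 of length 2, 1 of length 3. Total 4.

4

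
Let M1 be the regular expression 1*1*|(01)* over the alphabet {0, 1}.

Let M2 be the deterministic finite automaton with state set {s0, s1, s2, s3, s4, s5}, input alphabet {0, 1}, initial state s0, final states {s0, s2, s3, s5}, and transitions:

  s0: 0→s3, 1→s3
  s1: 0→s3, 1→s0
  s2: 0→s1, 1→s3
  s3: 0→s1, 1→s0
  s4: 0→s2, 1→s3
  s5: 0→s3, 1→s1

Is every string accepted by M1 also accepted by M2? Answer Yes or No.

Yes

Converting the expression M1 to a DFA (subset construction, then merging equivalent states) gives the minimal DFA with states {r0, r1, r2, r3, r4}, start state r0, accepting states {r0, r2, r4} and transitions r0: 0→r1, 1→r2; r1: 0→r3, 1→r4; r2: 0→r3, 1→r2; r3: 0→r3, 1→r3; r4: 0→r1, 1→r3.
Exploring the product automaton M1 × M2 from the start pair (r0, s0), following both machines on each input symbol, reaches 8 state pairs: (r0, s0), (r1, s3), (r2, s3), (r3, s1), (r4, s0), (r2, s0), (r3, s3), (r3, s0).
M1 accepts in {r0, r2, r4} and M2 accepts in {s0, s2, s3, s5}. The reachable pairs whose M1-component is accepting are (r0, s0), (r2, s3), (r4, s0), (r2, s0); in each of them the M2-component is accepting too, so the product for L(M1) \ L(M2) (M1-component accepting, M2-component rejecting) has no reachable accepting pair and the difference is empty.
Hence every string in L(M1) is also in L(M2).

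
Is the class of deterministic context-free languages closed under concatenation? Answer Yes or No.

Take L₁ = {ε, c} (finite, hence regular and DCFL) and L₂ = {c aⁿbⁿ : n≥0} ∪ {cc aⁿb²ⁿ : n≥0} (a DCFL: the number of leading c's tells the DPDA whether to pop one stack symbol per b or per two b's). Then L₁L₂ ∩ cca⁺b* = {cc aⁿbⁿ : n≥1} ∪ {cc aⁿb²ⁿ : n≥1}. If L₁L₂ were a DCFL, so would be this intersection with a regular set, and a DPDA for it started from its configuration after reading cc would accept {aⁿbⁿ : n≥1} ∪ {aⁿb²ⁿ : n≥1}, which no deterministic PDA accepts (a DPDA for it would have a single run on aⁿb²ⁿ, accepting after the prefix aⁿbⁿ and accepting again after n more b's; an ordinary PDA that simulates it on a's and b's and, at any moment when it is accepting, may switch to reading only a fresh letter d while feeding each d to the simulation as a b, would accept aⁱbʲdᵏ (k≥1) exactly when both aⁱbʲ and aⁱbʲ⁺ᵏ are in the language, i.e. its language intersected with the regular set a*b*d⁺ would be exactly {aⁿbⁿdⁿ : n≥1} — impossible, since context-free languages are closed under intersection with regular sets and {aⁿbⁿdⁿ} is not context-free). Hence L₁L₂ is not a DCFL.

No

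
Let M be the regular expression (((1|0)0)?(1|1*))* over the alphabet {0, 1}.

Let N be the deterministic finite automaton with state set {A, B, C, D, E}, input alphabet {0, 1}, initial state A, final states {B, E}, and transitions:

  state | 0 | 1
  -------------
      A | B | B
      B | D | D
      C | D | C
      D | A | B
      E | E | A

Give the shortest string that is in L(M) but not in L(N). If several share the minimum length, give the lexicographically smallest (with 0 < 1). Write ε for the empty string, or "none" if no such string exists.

The empty string ε is accepted by M but not by N.
Since ε is the unique shortest string, it is the required witness.

ε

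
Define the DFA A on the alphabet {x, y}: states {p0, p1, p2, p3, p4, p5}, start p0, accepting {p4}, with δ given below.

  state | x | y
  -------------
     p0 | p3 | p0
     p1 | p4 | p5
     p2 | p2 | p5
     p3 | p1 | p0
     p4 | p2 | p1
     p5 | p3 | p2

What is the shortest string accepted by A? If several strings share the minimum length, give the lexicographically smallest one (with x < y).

A breadth-first search from p0 reaches an accepting state first via the path p0 → p3 → p1 → p4 on input xxx.
No string of length < 3 is accepted (BFS exhausts all shorter strings without reaching an accepting state), and xxx is the lexicographically least accepting string of length 3.

xxx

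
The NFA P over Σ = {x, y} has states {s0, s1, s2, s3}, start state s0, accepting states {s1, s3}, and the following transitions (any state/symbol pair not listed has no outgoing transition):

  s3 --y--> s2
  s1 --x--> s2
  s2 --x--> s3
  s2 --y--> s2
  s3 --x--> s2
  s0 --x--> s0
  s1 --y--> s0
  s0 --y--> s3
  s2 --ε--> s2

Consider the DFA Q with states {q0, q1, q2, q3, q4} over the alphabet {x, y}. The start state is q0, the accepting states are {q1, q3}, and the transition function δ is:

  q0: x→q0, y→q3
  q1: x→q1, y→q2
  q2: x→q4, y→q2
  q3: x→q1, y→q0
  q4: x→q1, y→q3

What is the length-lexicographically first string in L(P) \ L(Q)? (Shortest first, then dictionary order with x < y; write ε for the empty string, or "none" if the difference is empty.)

The string yyx is accepted by P but not by Q.
No shorter string lies in the difference, and yyx is the lexicographically first length-3 string in L(P) \ L(Q).

yyx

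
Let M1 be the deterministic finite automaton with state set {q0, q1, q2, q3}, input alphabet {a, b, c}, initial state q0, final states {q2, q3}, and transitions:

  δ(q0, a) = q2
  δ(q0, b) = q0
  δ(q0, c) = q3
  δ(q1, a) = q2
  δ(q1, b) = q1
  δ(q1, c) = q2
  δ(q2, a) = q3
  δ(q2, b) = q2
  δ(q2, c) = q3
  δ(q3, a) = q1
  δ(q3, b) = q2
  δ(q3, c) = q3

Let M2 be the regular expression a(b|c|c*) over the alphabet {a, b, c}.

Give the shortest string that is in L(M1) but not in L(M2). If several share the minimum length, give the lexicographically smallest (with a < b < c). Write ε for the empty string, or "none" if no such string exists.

The string c is accepted by M1 but not by M2.
No shorter string lies in the difference, and c is the lexicographically first length-1 string in L(M1) \ L(M2).

c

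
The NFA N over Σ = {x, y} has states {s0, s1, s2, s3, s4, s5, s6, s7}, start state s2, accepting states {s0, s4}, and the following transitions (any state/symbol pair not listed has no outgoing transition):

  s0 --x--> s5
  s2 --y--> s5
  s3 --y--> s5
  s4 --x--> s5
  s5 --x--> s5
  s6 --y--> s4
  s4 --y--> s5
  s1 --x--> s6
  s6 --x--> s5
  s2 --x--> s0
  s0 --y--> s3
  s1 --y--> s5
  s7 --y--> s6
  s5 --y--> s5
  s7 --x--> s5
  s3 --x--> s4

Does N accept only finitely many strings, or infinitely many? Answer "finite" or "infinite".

The useful states (reachable from s2 and able to reach an accepting state) are {s0, s2, s3, s4}.
Restricted to these states the transition graph has no cycle, so every accepting path has bounded length and L is finite.

finite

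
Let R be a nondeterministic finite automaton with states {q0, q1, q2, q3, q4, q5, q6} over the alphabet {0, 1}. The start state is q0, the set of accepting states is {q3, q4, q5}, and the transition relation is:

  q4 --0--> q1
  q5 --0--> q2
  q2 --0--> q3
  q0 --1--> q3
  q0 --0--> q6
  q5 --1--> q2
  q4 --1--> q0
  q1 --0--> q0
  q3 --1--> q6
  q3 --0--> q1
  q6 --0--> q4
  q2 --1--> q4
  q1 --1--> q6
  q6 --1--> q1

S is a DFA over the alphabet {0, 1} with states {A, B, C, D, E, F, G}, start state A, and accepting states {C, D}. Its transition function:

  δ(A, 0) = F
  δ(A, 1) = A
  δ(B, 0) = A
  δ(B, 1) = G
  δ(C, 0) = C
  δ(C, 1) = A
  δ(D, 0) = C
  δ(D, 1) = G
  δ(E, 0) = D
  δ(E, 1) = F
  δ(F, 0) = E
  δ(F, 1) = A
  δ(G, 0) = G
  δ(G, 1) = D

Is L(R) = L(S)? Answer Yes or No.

The string 1 is accepted by R but rejected by S.
So L(R) ≠ L(S).

No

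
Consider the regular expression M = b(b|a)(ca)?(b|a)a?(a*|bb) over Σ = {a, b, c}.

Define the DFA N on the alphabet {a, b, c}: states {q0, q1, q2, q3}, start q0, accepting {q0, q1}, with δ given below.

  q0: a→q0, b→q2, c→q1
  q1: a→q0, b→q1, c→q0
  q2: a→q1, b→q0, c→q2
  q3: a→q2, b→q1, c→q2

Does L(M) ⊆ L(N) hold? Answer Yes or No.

No

The string bbb is in L(M) but not in L(N).
So L(M) ⊄ L(N).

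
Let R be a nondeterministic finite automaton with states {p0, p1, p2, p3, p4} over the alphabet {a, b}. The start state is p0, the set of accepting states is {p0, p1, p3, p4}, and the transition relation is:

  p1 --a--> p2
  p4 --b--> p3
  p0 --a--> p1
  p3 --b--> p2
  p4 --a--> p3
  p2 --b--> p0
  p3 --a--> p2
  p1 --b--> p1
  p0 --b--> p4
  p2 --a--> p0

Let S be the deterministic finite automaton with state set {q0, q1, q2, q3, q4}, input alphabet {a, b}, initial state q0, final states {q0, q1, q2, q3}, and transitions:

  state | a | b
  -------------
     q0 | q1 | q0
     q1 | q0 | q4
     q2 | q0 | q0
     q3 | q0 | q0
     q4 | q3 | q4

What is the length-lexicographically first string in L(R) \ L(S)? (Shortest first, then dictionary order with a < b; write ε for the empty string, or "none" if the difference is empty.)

The string ab is accepted by R but not by S.
No shorter string lies in the difference, and ab is the lexicographically first length-2 string in L(R) \ L(S).

ab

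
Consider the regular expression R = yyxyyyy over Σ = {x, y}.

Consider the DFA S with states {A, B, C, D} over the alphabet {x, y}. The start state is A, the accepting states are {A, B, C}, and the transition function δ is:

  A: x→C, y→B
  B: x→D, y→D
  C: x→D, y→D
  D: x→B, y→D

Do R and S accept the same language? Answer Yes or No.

The string yyxyyyy is accepted by R but rejected by S.
So L(R) ≠ L(S).

No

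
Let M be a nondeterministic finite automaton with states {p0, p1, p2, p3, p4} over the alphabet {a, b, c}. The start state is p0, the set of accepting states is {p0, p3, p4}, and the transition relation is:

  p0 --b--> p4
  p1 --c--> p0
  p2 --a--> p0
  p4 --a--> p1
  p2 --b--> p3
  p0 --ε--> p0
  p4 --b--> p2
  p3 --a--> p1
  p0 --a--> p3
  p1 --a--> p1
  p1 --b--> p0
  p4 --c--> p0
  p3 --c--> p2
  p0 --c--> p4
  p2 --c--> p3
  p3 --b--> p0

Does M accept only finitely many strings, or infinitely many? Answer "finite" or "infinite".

State p0 is reachable from the start and can reach an accepting state, and it lies on the cycle p0 → p3 → p0.
Traversing that cycle any number of times yields accepted strings of unbounded length, so the language is infinite.

infinite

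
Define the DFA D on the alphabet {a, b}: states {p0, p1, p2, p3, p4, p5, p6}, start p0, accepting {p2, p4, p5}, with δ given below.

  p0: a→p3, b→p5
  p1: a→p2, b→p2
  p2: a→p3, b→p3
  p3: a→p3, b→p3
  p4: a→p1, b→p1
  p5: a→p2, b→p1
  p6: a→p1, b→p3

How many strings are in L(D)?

The useful subgraph on states {p0, p1, p2, p5} is acyclic, so L(D) is finite; the longest accepting path visits 4 useful states, giving maximum string length 3.
Counting accepting paths from p0 by length: 1 of length 1, 1 of length 2, 2 of length 3. Total 4.

4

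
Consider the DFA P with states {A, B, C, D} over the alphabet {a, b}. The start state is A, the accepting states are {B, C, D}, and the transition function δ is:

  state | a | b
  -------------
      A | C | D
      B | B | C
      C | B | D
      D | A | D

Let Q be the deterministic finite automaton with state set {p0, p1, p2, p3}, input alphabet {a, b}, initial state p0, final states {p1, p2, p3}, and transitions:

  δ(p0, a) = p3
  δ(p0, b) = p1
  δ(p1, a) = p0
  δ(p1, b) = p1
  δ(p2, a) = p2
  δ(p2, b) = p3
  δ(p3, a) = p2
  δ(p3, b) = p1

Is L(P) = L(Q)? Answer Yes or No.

Yes

Exploring the product automaton P × Q from the start pair (A, p0), following both machines on each input symbol, reaches 4 state pairs: (A, p0), (C, p3), (D, p1), (B, p2).
P accepts in {B, C, D} and Q accepts in {p1, p2, p3}. In every reachable pair the two components are either both accepting — (C, p3), (D, p1), (B, p2) — or both non-accepting, so no string is accepted by exactly one of the machines: L(P) \ L(Q) and L(Q) \ L(P) are both empty.
Hence every string is accepted by P iff it is accepted by Q, and the two languages coincide.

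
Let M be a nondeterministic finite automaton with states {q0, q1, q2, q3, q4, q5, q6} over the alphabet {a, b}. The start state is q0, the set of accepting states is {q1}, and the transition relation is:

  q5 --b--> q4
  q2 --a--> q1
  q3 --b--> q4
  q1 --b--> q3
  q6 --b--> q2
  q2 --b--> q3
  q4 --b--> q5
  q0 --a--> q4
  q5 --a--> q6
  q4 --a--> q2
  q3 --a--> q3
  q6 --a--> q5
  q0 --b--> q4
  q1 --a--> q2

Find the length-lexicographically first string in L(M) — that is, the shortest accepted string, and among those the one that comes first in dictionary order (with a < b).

A breadth-first search from q0 reaches an accepting state first via the path q0 → q4 → q2 → q1 on input aaa.
No string of length < 3 is accepted (BFS exhausts all shorter strings without reaching an accepting state), and aaa is the lexicographically least accepting string of length 3.

aaa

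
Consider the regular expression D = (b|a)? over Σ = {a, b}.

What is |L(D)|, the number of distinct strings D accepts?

The expression has no Kleene star, so L(D) is finite. Expanding the alternatives gives {ε, a, b}.
That is 1 of length 0, 2 of length 1: 3 strings in all.

3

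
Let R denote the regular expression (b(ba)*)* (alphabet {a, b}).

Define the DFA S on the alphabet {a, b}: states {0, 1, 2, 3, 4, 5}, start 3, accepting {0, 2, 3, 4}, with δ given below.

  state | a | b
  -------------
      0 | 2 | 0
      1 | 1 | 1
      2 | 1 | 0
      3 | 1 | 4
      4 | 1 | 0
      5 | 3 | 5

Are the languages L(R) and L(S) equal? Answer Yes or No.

Converting the expression R to a DFA (subset construction, then merging equivalent states) gives the minimal DFA with states {r0, r1, r2, r3}, start state r0, accepting states {r0, r2, r3} and transitions r0: a→r1, b→r2; r1: a→r1, b→r1; r2: a→r1, b→r3; r3: a→r2, b→r3.
Exploring the product automaton R × S from the start pair (r0, 3), following both machines on each input symbol, reaches 5 state pairs: (r0, 3), (r1, 1), (r2, 4), (r3, 0), (r2, 2).
R accepts in {r0, r2, r3} and S accepts in {0, 2, 3, 4}. In every reachable pair the two components are either both accepting — (r0, 3), (r2, 4), (r3, 0), (r2, 2) — or both non-accepting, so no string is accepted by exactly one of the machines: L(R) \ L(S) and L(S) \ L(R) are both empty.
Hence every string is accepted by R iff it is accepted by S, and the two languages coincide.

Yes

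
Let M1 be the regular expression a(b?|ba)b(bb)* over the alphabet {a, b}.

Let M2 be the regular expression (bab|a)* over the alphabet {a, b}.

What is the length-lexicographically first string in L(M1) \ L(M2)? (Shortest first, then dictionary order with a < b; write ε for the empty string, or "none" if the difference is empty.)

The string ab is accepted by M1 but not by M2.
No shorter string lies in the difference, and ab is the lexicographically first length-2 string in L(M1) \ L(M2).

ab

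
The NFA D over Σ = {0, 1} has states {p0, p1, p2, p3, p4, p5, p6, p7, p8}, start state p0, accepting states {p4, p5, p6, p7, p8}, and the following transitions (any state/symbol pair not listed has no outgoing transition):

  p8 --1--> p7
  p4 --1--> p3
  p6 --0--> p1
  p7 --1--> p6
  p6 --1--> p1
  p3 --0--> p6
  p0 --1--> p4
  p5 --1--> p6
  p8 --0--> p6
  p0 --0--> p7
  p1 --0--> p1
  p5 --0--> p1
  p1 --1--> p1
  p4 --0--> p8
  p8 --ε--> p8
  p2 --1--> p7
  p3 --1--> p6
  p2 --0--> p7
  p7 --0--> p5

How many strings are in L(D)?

The useful subgraph on states {p0, p3, p4, p5, p6, p7, p8} is acyclic, so L(D) is finite; the longest accepting path visits 6 useful states, giving maximum string length 5.
Counting accepting paths from p0 by length: 2 of length 1, 3 of length 2, 5 of length 3, 2 of length 4, 1 of length 5. Total 13.

13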